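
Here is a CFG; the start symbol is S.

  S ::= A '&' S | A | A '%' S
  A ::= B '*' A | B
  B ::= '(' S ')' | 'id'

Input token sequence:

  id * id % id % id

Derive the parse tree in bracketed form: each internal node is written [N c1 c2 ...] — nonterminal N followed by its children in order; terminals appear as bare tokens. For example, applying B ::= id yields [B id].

S
A % S
B * A % S
id * A % S
id * B % S
id * id % S
id * id % A % S
id * id % B % S
id * id % id % S
id * id % id % A
id * id % id % B
id * id % id % id

[S [A [B id] * [A [B id]]] % [S [A [B id]] % [S [A [B id]]]]]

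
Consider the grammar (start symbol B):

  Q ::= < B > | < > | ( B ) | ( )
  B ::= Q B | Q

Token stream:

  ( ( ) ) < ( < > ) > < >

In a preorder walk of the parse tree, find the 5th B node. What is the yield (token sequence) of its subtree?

[B [Q ( [B [Q ( )]] )] [B [Q < [B [Q ( [B [Q < >]] )]] >] [B [Q < >]]]]

< >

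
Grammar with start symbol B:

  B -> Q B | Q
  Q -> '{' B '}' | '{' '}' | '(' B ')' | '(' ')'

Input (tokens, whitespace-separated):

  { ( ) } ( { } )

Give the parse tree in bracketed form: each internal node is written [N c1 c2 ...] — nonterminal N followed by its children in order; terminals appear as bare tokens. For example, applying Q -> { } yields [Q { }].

[B [Q { [B [Q ( )]] }] [B [Q ( [B [Q { }]] )]]]

B
Q B
{ B } B
{ Q } B
{ ( ) } B
{ ( ) } Q
{ ( ) } ( B )
{ ( ) } ( Q )
{ ( ) } ( { } )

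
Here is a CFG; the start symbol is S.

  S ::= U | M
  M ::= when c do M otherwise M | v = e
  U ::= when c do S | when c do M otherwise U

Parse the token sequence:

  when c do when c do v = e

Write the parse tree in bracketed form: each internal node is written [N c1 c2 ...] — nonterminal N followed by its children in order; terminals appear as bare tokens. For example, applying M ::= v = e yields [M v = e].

[S [U when c do [S [U when c do [S [M v = e]]]]]]

S
U
when c do S
when c do U
when c do when c do S
when c do when c do M
when c do when c do v = e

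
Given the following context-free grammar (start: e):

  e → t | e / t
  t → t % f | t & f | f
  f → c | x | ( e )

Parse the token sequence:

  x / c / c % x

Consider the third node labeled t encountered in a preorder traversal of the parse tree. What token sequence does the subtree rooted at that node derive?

[e [e [e [t [f x]]] / [t [f c]]] / [t [t [f c]] % [f x]]]

c % x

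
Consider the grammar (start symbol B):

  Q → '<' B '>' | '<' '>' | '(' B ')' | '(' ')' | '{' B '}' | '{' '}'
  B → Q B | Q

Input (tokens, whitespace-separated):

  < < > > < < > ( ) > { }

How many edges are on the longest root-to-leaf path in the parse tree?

6

[B [Q < [B [Q < >]] >] [B [Q < [B [Q < >] [B [Q ( )]]] >] [B [Q { }]]]]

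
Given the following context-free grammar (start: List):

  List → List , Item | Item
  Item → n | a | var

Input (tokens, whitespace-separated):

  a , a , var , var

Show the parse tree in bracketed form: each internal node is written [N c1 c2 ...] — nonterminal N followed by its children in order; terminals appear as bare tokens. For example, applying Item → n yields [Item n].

[List [List [List [List [Item a]] , [Item a]] , [Item var]] , [Item var]]

List
List , Item
List , Item , Item
List , Item , Item , Item
Item , Item , Item , Item
a , Item , Item , Item
a , a , Item , Item
a , a , var , Item
a , a , var , var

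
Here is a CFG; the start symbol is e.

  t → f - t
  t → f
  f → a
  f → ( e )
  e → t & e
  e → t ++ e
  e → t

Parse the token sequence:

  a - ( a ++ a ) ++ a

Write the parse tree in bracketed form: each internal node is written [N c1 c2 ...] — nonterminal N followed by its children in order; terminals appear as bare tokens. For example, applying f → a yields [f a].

[e [t [f a] - [t [f ( [e [t [f a]] ++ [e [t [f a]]]] )]]] ++ [e [t [f a]]]]

e
t ++ e
f - t ++ e
a - t ++ e
a - f ++ e
a - ( e ) ++ e
a - ( t ++ e ) ++ e
a - ( f ++ e ) ++ e
a - ( a ++ e ) ++ e
a - ( a ++ t ) ++ e
a - ( a ++ f ) ++ e
a - ( a ++ a ) ++ e
a - ( a ++ a ) ++ t
a - ( a ++ a ) ++ f
a - ( a ++ a ) ++ a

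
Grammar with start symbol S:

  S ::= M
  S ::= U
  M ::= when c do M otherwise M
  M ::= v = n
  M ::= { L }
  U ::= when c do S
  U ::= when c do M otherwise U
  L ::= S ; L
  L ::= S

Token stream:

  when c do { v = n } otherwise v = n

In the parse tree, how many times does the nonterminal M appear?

[S [M when c do [M { [L [S [M v = n]]] }] otherwise [M v = n]]]

4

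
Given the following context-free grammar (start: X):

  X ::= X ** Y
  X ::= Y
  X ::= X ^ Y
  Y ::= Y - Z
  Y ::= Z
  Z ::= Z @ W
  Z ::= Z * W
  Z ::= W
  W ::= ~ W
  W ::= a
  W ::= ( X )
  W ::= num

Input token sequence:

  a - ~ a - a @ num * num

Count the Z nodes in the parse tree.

[X [Y [Y [Y [Z [W a]]] - [Z [W ~ [W a]]]] - [Z [Z [Z [W a]] @ [W num]] * [W num]]]]

5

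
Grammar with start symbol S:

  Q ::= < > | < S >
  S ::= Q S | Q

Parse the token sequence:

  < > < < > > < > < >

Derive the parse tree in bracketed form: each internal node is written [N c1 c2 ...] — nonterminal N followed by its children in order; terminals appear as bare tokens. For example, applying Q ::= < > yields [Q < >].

[S [Q < >] [S [Q < [S [Q < >]] >] [S [Q < >] [S [Q < >]]]]]

S
Q S
< > S
< > Q S
< > < S > S
< > < Q > S
< > < < > > S
< > < < > > Q S
< > < < > > < > S
< > < < > > < > Q
< > < < > > < > < >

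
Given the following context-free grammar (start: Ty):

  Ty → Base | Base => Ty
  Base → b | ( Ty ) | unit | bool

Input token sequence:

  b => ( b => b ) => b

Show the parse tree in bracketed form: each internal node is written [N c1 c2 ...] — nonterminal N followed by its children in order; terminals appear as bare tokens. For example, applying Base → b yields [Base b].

[Ty [Base b] => [Ty [Base ( [Ty [Base b] => [Ty [Base b]]] )] => [Ty [Base b]]]]

Ty
Base => Ty
b => Ty
b => Base => Ty
b => ( Ty ) => Ty
b => ( Base => Ty ) => Ty
b => ( b => Ty ) => Ty
b => ( b => Base ) => Ty
b => ( b => b ) => Ty
b => ( b => b ) => Base
b => ( b => b ) => b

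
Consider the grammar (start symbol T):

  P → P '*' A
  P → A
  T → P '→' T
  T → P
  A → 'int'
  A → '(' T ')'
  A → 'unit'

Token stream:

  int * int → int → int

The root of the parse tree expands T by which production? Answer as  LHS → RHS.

[T [P [P [A int]] * [A int]] → [T [P [A int]] → [T [P [A int]]]]]

T → P '→' T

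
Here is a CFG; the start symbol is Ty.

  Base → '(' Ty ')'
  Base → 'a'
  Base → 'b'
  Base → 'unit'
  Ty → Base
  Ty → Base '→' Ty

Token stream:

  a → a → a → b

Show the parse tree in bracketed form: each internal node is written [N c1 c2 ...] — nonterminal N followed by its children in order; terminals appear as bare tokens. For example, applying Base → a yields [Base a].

Ty
Base → Ty
a → Ty
a → Base → Ty
a → a → Ty
a → a → Base → Ty
a → a → a → Ty
a → a → a → Base
a → a → a → b

[Ty [Base a] → [Ty [Base a] → [Ty [Base a] → [Ty [Base b]]]]]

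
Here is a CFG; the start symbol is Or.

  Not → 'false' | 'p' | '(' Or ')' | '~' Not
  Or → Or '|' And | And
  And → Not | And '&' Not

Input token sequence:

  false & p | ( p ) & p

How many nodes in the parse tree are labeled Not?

5

[Or [Or [And [And [Not false]] & [Not p]]] | [And [And [Not ( [Or [And [Not p]]] )]] & [Not p]]]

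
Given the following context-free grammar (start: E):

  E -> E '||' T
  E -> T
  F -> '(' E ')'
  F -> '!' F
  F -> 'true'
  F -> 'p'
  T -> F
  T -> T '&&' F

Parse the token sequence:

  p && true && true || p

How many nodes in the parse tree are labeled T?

4

[E [E [T [T [T [F p]] && [F true]] && [F true]]] || [T [F p]]]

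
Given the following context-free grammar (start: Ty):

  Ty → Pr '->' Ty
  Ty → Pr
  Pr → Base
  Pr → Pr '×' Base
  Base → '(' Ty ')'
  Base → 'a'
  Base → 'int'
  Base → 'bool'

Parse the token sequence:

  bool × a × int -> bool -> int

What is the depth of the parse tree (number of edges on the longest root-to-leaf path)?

5

[Ty [Pr [Pr [Pr [Base bool]] × [Base a]] × [Base int]] -> [Ty [Pr [Base bool]] -> [Ty [Pr [Base int]]]]]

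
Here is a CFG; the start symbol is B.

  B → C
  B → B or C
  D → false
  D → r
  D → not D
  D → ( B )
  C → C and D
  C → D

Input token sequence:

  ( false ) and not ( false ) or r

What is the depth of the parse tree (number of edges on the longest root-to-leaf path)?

8

[B [B [C [C [D ( [B [C [D false]]] )]] and [D not [D ( [B [C [D false]]] )]]]] or [C [D r]]]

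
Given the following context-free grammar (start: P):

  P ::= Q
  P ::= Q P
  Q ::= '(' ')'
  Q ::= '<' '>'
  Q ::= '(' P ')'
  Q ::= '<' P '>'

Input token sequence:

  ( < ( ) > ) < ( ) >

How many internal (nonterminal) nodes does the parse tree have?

[P [Q ( [P [Q < [P [Q ( )]] >]] )] [P [Q < [P [Q ( )]] >]]]

10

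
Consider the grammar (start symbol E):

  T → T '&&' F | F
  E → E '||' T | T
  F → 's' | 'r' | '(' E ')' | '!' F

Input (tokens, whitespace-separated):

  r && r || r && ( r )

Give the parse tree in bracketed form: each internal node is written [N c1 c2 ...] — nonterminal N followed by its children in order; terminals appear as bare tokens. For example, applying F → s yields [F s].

E
E || T
T || T
T && F || T
F && F || T
r && F || T
r && r || T
r && r || T && F
r && r || F && F
r && r || r && F
r && r || r && ( E )
r && r || r && ( T )
r && r || r && ( F )
r && r || r && ( r )

[E [E [T [T [F r]] && [F r]]] || [T [T [F r]] && [F ( [E [T [F r]]] )]]]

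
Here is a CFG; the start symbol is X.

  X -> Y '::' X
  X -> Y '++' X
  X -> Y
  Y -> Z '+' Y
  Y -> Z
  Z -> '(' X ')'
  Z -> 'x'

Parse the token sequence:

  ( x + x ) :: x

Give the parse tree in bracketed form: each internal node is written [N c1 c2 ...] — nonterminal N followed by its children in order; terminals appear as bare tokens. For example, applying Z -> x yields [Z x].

X
Y :: X
Z :: X
( X ) :: X
( Y ) :: X
( Z + Y ) :: X
( x + Y ) :: X
( x + Z ) :: X
( x + x ) :: X
( x + x ) :: Y
( x + x ) :: Z
( x + x ) :: x

[X [Y [Z ( [X [Y [Z x] + [Y [Z x]]]] )]] :: [X [Y [Z x]]]]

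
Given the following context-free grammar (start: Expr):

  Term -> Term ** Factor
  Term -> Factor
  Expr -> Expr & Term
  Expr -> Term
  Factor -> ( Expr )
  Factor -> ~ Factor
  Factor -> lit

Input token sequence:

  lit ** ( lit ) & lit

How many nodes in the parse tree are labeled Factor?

[Expr [Expr [Term [Term [Factor lit]] ** [Factor ( [Expr [Term [Factor lit]]] )]]] & [Term [Factor lit]]]

4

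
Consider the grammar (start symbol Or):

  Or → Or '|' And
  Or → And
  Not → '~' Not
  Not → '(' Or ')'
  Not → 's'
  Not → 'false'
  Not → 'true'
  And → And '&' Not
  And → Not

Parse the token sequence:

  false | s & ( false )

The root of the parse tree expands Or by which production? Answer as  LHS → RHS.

Or → Or '|' And

[Or [Or [And [Not false]]] | [And [And [Not s]] & [Not ( [Or [And [Not false]]] )]]]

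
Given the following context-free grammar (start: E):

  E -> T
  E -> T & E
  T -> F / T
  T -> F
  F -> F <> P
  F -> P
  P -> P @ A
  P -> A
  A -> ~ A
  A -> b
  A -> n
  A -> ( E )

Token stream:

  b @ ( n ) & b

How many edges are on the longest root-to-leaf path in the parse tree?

[E [T [F [P [P [A b]] @ [A ( [E [T [F [P [A n]]]]] )]]]] & [E [T [F [P [A b]]]]]]

10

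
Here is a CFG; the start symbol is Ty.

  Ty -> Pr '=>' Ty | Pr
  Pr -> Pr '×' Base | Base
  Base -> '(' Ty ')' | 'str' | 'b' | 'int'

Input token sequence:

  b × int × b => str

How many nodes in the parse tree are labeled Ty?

[Ty [Pr [Pr [Pr [Base b]] × [Base int]] × [Base b]] => [Ty [Pr [Base str]]]]

2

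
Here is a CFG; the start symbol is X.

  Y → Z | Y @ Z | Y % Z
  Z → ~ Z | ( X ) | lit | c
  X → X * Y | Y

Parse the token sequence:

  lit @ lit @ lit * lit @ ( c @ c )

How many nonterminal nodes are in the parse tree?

[X [X [Y [Y [Y [Z lit]] @ [Z lit]] @ [Z lit]]] * [Y [Y [Z lit]] @ [Z ( [X [Y [Y [Z c]] @ [Z c]]] )]]]

17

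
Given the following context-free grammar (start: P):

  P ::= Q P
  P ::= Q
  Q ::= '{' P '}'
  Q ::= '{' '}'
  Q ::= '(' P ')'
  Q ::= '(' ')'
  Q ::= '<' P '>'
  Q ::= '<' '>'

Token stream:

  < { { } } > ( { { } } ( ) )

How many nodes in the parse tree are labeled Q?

7

[P [Q < [P [Q { [P [Q { }]] }]] >] [P [Q ( [P [Q { [P [Q { }]] }] [P [Q ( )]]] )]]]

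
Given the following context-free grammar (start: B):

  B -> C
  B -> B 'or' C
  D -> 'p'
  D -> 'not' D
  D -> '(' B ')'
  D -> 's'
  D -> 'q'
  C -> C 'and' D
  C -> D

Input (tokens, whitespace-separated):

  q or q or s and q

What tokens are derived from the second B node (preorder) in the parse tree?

[B [B [B [C [D q]]] or [C [D q]]] or [C [C [D s]] and [D q]]]

q or q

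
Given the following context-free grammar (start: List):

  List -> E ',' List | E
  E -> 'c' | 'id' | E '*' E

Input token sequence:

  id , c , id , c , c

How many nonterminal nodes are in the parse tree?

[List [E id] , [List [E c] , [List [E id] , [List [E c] , [List [E c]]]]]]

10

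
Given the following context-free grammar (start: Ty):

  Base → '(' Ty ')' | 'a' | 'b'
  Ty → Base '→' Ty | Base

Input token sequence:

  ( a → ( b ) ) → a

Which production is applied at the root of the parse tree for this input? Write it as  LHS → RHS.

[Ty [Base ( [Ty [Base a] → [Ty [Base ( [Ty [Base b]] )]]] )] → [Ty [Base a]]]

Ty → Base '→' Ty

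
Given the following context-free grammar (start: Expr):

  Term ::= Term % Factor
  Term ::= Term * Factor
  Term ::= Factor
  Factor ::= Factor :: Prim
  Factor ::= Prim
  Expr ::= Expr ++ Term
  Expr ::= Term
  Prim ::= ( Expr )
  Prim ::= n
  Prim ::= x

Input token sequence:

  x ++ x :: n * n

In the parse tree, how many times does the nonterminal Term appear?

3

[Expr [Expr [Term [Factor [Prim x]]]] ++ [Term [Term [Factor [Factor [Prim x]] :: [Prim n]]] * [Factor [Prim n]]]]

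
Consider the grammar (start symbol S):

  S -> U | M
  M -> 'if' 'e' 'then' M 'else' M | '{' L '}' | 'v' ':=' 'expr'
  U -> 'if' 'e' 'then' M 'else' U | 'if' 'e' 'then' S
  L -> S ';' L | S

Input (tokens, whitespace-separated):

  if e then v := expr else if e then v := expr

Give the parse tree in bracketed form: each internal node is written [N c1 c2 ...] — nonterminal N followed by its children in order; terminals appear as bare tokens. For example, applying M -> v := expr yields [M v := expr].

[S [U if e then [M v := expr] else [U if e then [S [M v := expr]]]]]

S
U
if e then M else U
if e then v := expr else U
if e then v := expr else if e then S
if e then v := expr else if e then M
if e then v := expr else if e then v := expr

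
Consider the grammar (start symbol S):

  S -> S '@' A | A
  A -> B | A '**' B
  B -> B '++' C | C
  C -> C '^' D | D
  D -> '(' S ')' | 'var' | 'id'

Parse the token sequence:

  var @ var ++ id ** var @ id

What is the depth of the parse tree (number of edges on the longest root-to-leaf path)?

8

[S [S [S [A [B [C [D var]]]]] @ [A [A [B [B [C [D var]]] ++ [C [D id]]]] ** [B [C [D var]]]]] @ [A [B [C [D id]]]]]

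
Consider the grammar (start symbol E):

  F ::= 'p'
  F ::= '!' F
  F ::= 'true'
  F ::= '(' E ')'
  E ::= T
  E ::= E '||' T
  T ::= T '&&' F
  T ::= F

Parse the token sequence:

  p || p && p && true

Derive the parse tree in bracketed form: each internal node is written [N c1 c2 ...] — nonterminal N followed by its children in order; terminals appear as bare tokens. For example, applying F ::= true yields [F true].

[E [E [T [F p]]] || [T [T [T [F p]] && [F p]] && [F true]]]

E
E || T
T || T
F || T
p || T
p || T && F
p || T && F && F
p || F && F && F
p || p && F && F
p || p && p && F
p || p && p && true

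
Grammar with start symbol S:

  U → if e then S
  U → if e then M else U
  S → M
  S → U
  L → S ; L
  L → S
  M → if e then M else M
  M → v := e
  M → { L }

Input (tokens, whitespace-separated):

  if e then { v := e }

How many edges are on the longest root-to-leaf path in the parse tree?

[S [U if e then [S [M { [L [S [M v := e]]] }]]]]

7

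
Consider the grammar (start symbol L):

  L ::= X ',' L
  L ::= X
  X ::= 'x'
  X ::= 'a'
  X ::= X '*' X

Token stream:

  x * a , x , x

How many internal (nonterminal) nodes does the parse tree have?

[L [X [X x] * [X a]] , [L [X x] , [L [X x]]]]

8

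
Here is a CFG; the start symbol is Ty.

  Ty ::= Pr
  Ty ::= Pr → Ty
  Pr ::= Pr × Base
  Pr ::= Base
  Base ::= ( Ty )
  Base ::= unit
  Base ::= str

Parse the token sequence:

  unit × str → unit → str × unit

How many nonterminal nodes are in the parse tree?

13

[Ty [Pr [Pr [Base unit]] × [Base str]] → [Ty [Pr [Base unit]] → [Ty [Pr [Pr [Base str]] × [Base unit]]]]]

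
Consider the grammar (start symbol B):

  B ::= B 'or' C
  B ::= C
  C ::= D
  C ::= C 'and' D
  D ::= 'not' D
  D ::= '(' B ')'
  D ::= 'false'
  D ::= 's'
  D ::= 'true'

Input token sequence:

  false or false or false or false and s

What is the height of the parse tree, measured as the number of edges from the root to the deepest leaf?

[B [B [B [B [C [D false]]] or [C [D false]]] or [C [D false]]] or [C [C [D false]] and [D s]]]

6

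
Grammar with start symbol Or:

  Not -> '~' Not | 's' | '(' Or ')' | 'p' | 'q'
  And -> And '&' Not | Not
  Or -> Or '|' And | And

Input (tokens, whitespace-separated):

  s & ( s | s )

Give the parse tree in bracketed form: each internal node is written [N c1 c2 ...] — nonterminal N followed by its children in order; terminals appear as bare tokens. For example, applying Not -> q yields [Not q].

Or
And
And & Not
Not & Not
s & Not
s & ( Or )
s & ( Or | And )
s & ( And | And )
s & ( Not | And )
s & ( s | And )
s & ( s | Not )
s & ( s | s )

[Or [And [And [Not s]] & [Not ( [Or [Or [And [Not s]]] | [And [Not s]]] )]]]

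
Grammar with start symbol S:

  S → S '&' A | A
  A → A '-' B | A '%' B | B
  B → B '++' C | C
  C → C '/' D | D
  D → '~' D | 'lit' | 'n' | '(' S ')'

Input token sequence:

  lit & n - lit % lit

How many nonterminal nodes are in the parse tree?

[S [S [A [B [C [D lit]]]]] & [A [A [A [B [C [D n]]]] - [B [C [D lit]]]] % [B [C [D lit]]]]]

18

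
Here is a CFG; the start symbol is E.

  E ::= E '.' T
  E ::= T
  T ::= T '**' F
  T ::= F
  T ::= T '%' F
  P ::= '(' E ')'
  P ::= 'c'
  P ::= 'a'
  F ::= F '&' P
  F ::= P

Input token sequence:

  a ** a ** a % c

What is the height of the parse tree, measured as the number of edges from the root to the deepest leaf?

[E [T [T [T [T [F [P a]]] ** [F [P a]]] ** [F [P a]]] % [F [P c]]]]

7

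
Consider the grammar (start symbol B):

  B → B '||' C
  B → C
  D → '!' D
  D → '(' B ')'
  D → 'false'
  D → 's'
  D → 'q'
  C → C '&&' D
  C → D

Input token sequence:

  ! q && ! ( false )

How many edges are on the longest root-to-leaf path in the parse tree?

[B [C [C [D ! [D q]]] && [D ! [D ( [B [C [D false]]] )]]]]

7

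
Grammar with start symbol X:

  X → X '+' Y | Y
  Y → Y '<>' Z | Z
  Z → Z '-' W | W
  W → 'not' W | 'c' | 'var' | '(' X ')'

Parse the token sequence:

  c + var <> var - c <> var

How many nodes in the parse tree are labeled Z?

5

[X [X [Y [Z [W c]]]] + [Y [Y [Y [Z [W var]]] <> [Z [Z [W var]] - [W c]]] <> [Z [W var]]]]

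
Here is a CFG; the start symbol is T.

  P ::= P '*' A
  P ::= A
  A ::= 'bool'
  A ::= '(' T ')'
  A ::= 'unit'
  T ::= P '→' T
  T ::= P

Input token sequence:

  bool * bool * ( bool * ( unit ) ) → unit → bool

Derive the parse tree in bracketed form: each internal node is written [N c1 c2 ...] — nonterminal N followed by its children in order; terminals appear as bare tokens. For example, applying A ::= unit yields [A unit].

T
P → T
P * A → T
P * A * A → T
A * A * A → T
bool * A * A → T
bool * bool * A → T
bool * bool * ( T ) → T
bool * bool * ( P ) → T
bool * bool * ( P * A ) → T
bool * bool * ( A * A ) → T
bool * bool * ( bool * A ) → T
bool * bool * ( bool * ( T ) ) → T
bool * bool * ( bool * ( P ) ) → T
bool * bool * ( bool * ( A ) ) → T
bool * bool * ( bool * ( unit ) ) → T
bool * bool * ( bool * ( unit ) ) → P → T
bool * bool * ( bool * ( unit ) ) → A → T
bool * bool * ( bool * ( unit ) ) → unit → T
bool * bool * ( bool * ( unit ) ) → unit → P
bool * bool * ( bool * ( unit ) ) → unit → A
bool * bool * ( bool * ( unit ) ) → unit → bool

[T [P [P [P [A bool]] * [A bool]] * [A ( [T [P [P [A bool]] * [A ( [T [P [A unit]]] )]]] )]] → [T [P [A unit]] → [T [P [A bool]]]]]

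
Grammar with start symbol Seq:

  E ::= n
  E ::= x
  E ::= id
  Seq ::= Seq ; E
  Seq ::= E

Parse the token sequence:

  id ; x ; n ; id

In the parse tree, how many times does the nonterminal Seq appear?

[Seq [Seq [Seq [Seq [E id]] ; [E x]] ; [E n]] ; [E id]]

4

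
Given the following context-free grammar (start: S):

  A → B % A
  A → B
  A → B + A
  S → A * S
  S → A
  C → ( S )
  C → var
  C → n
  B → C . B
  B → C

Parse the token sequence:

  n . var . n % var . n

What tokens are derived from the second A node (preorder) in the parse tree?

var . n

[S [A [B [C n] . [B [C var] . [B [C n]]]] % [A [B [C var] . [B [C n]]]]]]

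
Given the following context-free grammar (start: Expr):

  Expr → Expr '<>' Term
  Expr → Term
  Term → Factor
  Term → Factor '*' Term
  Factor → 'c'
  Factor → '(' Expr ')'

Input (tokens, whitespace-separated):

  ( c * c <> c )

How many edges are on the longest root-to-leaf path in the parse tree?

[Expr [Term [Factor ( [Expr [Expr [Term [Factor c] * [Term [Factor c]]]] <> [Term [Factor c]]] )]]]

8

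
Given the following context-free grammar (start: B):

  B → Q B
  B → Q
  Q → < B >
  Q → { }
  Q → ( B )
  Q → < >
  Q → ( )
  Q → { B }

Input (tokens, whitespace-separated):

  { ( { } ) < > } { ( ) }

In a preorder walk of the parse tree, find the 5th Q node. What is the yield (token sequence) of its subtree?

{ ( ) }

[B [Q { [B [Q ( [B [Q { }]] )] [B [Q < >]]] }] [B [Q { [B [Q ( )]] }]]]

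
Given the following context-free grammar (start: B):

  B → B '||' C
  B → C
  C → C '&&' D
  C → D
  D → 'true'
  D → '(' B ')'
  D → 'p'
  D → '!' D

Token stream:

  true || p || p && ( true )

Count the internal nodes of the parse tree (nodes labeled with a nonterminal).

[B [B [B [C [D true]]] || [C [D p]]] || [C [C [D p]] && [D ( [B [C [D true]]] )]]]

14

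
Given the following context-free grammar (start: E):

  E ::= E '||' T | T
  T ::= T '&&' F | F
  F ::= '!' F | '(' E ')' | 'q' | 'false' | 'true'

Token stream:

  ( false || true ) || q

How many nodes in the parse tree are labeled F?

[E [E [T [F ( [E [E [T [F false]]] || [T [F true]]] )]]] || [T [F q]]]

4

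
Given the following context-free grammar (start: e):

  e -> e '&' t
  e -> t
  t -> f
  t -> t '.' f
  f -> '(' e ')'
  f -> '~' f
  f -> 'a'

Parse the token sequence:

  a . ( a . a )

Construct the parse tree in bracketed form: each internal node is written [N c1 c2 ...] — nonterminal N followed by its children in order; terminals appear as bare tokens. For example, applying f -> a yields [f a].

e
t
t . f
f . f
a . f
a . ( e )
a . ( t )
a . ( t . f )
a . ( f . f )
a . ( a . f )
a . ( a . a )

[e [t [t [f a]] . [f ( [e [t [t [f a]] . [f a]]] )]]]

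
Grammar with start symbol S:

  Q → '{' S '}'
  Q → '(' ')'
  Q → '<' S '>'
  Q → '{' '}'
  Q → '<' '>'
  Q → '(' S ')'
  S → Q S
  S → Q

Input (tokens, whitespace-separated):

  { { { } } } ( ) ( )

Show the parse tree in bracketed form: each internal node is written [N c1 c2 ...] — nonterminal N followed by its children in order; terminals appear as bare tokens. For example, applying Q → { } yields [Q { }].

S
Q S
{ S } S
{ Q } S
{ { S } } S
{ { Q } } S
{ { { } } } S
{ { { } } } Q S
{ { { } } } ( ) S
{ { { } } } ( ) Q
{ { { } } } ( ) ( )

[S [Q { [S [Q { [S [Q { }]] }]] }] [S [Q ( )] [S [Q ( )]]]]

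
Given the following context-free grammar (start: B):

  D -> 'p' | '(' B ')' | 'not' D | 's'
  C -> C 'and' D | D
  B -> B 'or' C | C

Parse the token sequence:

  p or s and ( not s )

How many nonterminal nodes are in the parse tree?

[B [B [C [D p]]] or [C [C [D s]] and [D ( [B [C [D not [D s]]]] )]]]

12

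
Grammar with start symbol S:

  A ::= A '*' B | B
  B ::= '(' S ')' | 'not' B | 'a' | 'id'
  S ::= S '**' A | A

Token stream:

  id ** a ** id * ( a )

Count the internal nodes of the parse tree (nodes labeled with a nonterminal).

[S [S [S [A [B id]]] ** [A [B a]]] ** [A [A [B id]] * [B ( [S [A [B a]]] )]]]

14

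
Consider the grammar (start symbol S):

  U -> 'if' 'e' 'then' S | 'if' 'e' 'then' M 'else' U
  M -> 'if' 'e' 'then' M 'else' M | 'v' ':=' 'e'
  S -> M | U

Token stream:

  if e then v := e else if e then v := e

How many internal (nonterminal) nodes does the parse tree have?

[S [U if e then [M v := e] else [U if e then [S [M v := e]]]]]

6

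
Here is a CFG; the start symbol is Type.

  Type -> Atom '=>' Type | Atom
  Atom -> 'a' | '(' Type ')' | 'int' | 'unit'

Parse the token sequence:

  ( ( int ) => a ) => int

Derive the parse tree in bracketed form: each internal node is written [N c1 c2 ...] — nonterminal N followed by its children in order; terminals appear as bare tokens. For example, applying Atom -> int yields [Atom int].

Type
Atom => Type
( Type ) => Type
( Atom => Type ) => Type
( ( Type ) => Type ) => Type
( ( Atom ) => Type ) => Type
( ( int ) => Type ) => Type
( ( int ) => Atom ) => Type
( ( int ) => a ) => Type
( ( int ) => a ) => Atom
( ( int ) => a ) => int

[Type [Atom ( [Type [Atom ( [Type [Atom int]] )] => [Type [Atom a]]] )] => [Type [Atom int]]]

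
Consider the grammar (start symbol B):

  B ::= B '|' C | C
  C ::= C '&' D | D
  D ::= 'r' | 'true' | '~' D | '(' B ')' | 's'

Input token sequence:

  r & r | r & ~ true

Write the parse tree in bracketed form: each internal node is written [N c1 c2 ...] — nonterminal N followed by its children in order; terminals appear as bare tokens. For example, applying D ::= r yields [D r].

B
B | C
C | C
C & D | C
D & D | C
r & D | C
r & r | C
r & r | C & D
r & r | D & D
r & r | r & D
r & r | r & ~ D
r & r | r & ~ true

[B [B [C [C [D r]] & [D r]]] | [C [C [D r]] & [D ~ [D true]]]]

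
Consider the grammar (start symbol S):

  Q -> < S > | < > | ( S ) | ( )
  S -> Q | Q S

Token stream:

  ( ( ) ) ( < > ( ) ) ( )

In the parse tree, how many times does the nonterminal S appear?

6

[S [Q ( [S [Q ( )]] )] [S [Q ( [S [Q < >] [S [Q ( )]]] )] [S [Q ( )]]]]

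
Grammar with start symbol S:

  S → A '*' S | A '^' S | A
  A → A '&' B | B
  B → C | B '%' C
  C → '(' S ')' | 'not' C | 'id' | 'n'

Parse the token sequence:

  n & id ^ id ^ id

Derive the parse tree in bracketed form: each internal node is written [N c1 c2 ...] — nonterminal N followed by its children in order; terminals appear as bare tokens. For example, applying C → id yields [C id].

[S [A [A [B [C n]]] & [B [C id]]] ^ [S [A [B [C id]]] ^ [S [A [B [C id]]]]]]

S
A ^ S
A & B ^ S
B & B ^ S
C & B ^ S
n & B ^ S
n & C ^ S
n & id ^ S
n & id ^ A ^ S
n & id ^ B ^ S
n & id ^ C ^ S
n & id ^ id ^ S
n & id ^ id ^ A
n & id ^ id ^ B
n & id ^ id ^ C
n & id ^ id ^ id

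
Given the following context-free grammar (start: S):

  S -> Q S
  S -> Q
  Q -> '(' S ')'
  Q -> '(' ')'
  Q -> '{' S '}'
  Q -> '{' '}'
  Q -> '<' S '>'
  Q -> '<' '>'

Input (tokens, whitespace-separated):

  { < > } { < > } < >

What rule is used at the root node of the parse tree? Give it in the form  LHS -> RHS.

S -> Q S

[S [Q { [S [Q < >]] }] [S [Q { [S [Q < >]] }] [S [Q < >]]]]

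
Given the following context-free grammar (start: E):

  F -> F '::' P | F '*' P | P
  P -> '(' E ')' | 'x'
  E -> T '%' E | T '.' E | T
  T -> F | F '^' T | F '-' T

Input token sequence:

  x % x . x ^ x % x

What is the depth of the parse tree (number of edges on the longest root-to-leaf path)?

[E [T [F [P x]]] % [E [T [F [P x]]] . [E [T [F [P x]] ^ [T [F [P x]]]] % [E [T [F [P x]]]]]]]

7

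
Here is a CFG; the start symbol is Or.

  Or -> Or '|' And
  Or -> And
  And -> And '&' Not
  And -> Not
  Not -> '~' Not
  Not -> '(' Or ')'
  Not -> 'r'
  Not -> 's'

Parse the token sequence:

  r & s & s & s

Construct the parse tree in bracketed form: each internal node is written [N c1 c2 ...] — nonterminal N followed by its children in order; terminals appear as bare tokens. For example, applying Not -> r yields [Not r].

[Or [And [And [And [And [Not r]] & [Not s]] & [Not s]] & [Not s]]]

Or
And
And & Not
And & Not & Not
And & Not & Not & Not
Not & Not & Not & Not
r & Not & Not & Not
r & s & Not & Not
r & s & s & Not
r & s & s & s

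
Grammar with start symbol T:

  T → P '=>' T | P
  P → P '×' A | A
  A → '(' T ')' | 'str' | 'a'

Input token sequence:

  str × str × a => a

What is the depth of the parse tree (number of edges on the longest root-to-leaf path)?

5

[T [P [P [P [A str]] × [A str]] × [A a]] => [T [P [A a]]]]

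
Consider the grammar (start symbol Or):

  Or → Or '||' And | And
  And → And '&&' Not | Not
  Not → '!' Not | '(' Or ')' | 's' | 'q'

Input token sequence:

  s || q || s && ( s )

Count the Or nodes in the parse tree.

4

[Or [Or [Or [And [Not s]]] || [And [Not q]]] || [And [And [Not s]] && [Not ( [Or [And [Not s]]] )]]]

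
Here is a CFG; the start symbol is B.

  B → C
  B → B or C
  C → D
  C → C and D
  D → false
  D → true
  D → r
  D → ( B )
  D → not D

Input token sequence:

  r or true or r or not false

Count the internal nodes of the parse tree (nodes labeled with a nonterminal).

[B [B [B [B [C [D r]]] or [C [D true]]] or [C [D r]]] or [C [D not [D false]]]]

13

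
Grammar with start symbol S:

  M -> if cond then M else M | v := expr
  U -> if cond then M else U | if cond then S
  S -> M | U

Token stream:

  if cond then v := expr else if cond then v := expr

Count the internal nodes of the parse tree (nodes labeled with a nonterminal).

[S [U if cond then [M v := expr] else [U if cond then [S [M v := expr]]]]]

6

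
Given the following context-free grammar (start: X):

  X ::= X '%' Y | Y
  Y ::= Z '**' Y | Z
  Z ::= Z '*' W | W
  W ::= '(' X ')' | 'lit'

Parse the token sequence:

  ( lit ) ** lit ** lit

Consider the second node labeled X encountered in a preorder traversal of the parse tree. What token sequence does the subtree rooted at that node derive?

[X [Y [Z [W ( [X [Y [Z [W lit]]]] )]] ** [Y [Z [W lit]] ** [Y [Z [W lit]]]]]]

lit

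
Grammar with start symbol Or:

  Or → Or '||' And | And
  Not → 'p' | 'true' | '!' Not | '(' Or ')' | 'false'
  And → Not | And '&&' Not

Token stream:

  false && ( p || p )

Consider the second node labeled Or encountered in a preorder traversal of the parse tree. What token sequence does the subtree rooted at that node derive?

[Or [And [And [Not false]] && [Not ( [Or [Or [And [Not p]]] || [And [Not p]]] )]]]

p || p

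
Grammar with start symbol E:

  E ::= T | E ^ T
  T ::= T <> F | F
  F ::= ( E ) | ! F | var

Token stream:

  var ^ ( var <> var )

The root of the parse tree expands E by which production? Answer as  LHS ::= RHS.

E ::= E ^ T

[E [E [T [F var]]] ^ [T [F ( [E [T [T [F var]] <> [F var]]] )]]]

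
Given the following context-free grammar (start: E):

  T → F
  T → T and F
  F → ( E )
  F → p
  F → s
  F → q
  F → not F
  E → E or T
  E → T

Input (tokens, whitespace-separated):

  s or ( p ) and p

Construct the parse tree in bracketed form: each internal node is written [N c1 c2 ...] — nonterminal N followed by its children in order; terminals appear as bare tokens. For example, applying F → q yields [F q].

E
E or T
T or T
F or T
s or T
s or T and F
s or F and F
s or ( E ) and F
s or ( T ) and F
s or ( F ) and F
s or ( p ) and F
s or ( p ) and p

[E [E [T [F s]]] or [T [T [F ( [E [T [F p]]] )]] and [F p]]]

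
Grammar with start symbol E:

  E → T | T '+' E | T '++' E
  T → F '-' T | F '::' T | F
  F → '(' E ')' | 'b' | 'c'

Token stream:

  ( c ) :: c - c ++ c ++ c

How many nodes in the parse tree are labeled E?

4

[E [T [F ( [E [T [F c]]] )] :: [T [F c] - [T [F c]]]] ++ [E [T [F c]] ++ [E [T [F c]]]]]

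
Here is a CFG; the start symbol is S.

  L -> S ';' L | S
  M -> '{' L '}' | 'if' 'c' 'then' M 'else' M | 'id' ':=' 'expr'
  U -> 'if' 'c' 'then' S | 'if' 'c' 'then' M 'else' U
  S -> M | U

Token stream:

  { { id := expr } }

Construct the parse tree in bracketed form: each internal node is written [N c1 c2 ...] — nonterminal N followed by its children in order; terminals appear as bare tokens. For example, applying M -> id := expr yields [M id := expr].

[S [M { [L [S [M { [L [S [M id := expr]]] }]]] }]]

S
M
{ L }
{ S }
{ M }
{ { L } }
{ { S } }
{ { M } }
{ { id := expr } }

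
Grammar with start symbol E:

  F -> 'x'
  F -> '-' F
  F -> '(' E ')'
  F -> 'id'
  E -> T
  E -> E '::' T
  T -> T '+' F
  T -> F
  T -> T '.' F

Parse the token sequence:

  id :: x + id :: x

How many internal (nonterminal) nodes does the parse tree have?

11

[E [E [E [T [F id]]] :: [T [T [F x]] + [F id]]] :: [T [F x]]]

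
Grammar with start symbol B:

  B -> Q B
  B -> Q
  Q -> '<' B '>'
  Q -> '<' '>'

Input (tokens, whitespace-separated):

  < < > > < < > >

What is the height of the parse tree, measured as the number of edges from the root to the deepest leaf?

5

[B [Q < [B [Q < >]] >] [B [Q < [B [Q < >]] >]]]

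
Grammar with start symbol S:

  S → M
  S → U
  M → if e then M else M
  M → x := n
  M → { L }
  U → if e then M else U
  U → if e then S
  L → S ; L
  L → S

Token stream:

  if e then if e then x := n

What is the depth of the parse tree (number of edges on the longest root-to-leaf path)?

[S [U if e then [S [U if e then [S [M x := n]]]]]]

6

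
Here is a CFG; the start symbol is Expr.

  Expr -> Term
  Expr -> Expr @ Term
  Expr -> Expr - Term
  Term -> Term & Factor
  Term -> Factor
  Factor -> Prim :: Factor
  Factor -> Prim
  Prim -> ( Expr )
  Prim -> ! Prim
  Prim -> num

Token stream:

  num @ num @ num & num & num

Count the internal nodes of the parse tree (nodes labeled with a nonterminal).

[Expr [Expr [Expr [Term [Factor [Prim num]]]] @ [Term [Factor [Prim num]]]] @ [Term [Term [Term [Factor [Prim num]]] & [Factor [Prim num]]] & [Factor [Prim num]]]]

18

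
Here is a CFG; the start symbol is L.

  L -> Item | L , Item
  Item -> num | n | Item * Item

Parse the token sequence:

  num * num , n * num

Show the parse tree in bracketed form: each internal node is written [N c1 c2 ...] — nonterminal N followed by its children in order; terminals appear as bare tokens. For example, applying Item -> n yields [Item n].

[L [L [Item [Item num] * [Item num]]] , [Item [Item n] * [Item num]]]

L
L , Item
Item , Item
Item * Item , Item
num * Item , Item
num * num , Item
num * num , Item * Item
num * num , n * Item
num * num , n * num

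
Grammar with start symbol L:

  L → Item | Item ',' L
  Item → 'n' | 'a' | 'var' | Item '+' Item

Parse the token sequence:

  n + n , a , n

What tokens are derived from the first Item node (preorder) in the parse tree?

[L [Item [Item n] + [Item n]] , [L [Item a] , [L [Item n]]]]

n + n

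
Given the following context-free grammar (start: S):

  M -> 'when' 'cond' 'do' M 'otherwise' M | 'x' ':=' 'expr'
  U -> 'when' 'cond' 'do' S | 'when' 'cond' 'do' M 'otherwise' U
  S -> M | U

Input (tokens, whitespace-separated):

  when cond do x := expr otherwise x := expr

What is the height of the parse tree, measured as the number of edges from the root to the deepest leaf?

[S [M when cond do [M x := expr] otherwise [M x := expr]]]

3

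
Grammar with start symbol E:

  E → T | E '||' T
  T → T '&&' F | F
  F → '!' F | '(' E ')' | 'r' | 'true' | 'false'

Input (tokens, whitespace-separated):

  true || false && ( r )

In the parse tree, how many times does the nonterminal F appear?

4

[E [E [T [F true]]] || [T [T [F false]] && [F ( [E [T [F r]]] )]]]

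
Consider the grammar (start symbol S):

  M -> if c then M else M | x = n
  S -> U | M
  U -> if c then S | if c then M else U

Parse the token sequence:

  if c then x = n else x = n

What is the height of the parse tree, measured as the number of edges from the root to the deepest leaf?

[S [M if c then [M x = n] else [M x = n]]]

3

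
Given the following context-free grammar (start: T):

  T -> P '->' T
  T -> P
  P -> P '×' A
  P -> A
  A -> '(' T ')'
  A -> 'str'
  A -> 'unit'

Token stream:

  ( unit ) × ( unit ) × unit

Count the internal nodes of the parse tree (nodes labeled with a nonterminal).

[T [P [P [P [A ( [T [P [A unit]]] )]] × [A ( [T [P [A unit]]] )]] × [A unit]]]

13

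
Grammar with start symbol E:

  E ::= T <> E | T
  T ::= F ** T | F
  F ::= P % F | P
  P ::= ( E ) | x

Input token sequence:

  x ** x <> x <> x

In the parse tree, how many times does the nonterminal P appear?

4

[E [T [F [P x]] ** [T [F [P x]]]] <> [E [T [F [P x]]] <> [E [T [F [P x]]]]]]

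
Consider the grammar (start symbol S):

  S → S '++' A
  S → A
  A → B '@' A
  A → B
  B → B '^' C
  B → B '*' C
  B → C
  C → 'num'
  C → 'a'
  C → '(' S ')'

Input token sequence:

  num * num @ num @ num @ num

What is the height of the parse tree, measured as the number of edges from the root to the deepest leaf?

[S [A [B [B [C num]] * [C num]] @ [A [B [C num]] @ [A [B [C num]] @ [A [B [C num]]]]]]]

7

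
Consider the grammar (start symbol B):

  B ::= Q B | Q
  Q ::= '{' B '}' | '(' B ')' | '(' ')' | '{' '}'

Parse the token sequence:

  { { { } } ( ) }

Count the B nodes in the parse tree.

4

[B [Q { [B [Q { [B [Q { }]] }] [B [Q ( )]]] }]]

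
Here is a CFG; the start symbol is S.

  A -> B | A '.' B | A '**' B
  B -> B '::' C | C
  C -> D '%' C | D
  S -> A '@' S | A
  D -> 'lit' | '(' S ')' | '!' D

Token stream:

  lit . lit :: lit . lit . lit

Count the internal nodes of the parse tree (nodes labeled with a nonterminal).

[S [A [A [A [A [B [C [D lit]]]] . [B [B [C [D lit]]] :: [C [D lit]]]] . [B [C [D lit]]]] . [B [C [D lit]]]]]

20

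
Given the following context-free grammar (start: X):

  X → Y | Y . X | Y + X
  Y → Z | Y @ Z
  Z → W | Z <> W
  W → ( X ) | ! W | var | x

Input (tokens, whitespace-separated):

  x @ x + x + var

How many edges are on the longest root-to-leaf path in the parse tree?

6

[X [Y [Y [Z [W x]]] @ [Z [W x]]] + [X [Y [Z [W x]]] + [X [Y [Z [W var]]]]]]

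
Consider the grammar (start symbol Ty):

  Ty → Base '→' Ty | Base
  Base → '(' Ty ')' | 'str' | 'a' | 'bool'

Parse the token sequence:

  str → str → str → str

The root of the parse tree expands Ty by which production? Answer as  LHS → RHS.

Ty → Base '→' Ty

[Ty [Base str] → [Ty [Base str] → [Ty [Base str] → [Ty [Base str]]]]]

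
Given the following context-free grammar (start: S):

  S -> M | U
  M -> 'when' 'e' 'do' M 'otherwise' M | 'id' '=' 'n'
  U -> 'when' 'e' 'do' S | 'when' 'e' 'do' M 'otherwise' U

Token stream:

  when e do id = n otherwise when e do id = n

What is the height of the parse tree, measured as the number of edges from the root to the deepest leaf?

[S [U when e do [M id = n] otherwise [U when e do [S [M id = n]]]]]

5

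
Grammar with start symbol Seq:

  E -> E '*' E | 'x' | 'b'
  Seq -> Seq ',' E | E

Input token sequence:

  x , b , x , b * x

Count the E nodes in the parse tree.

[Seq [Seq [Seq [Seq [E x]] , [E b]] , [E x]] , [E [E b] * [E x]]]

6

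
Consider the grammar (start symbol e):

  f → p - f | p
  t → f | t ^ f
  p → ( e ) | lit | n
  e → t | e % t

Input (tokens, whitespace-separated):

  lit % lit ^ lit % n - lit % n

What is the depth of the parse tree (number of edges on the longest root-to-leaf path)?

7

[e [e [e [e [t [f [p lit]]]] % [t [t [f [p lit]]] ^ [f [p lit]]]] % [t [f [p n] - [f [p lit]]]]] % [t [f [p n]]]]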